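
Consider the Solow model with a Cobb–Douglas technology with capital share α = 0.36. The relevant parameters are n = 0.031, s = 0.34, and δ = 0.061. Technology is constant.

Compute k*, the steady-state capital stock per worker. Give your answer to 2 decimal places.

k* ≈ 7.71

Steady state requires s·f(k) = (n + δ)·k, i.e. s·k^α = (n + δ)·k.
Dividing both sides by k: k^(1−α) = s / (n + δ).
k^0.64 = 0.34 / (0.031 + 0.061) = 0.34 / 0.092 = 3.6957
k* = 3.6957^(1/0.64) ≈ 7.7095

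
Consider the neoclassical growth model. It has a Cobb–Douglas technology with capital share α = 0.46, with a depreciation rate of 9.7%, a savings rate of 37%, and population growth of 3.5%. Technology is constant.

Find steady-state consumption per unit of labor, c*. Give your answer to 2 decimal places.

c* = 1.52

Steady state requires s·f(k) = (n + δ)·k, i.e. s·k^α = (n + δ)·k.
Rearranging, k^(1−α) = s / (n + δ).
k^0.54 = 0.37 / (0.035 + 0.097) = 0.37 / 0.132 = 2.8030
k* = 2.8030^(1/0.54) ≈ 6.7442
y* = (k*)^α = 6.7442^0.46 ≈ 2.4061
c* = (1 − s)·y* = (1 − 0.37) × 2.4061 ≈ 1.5158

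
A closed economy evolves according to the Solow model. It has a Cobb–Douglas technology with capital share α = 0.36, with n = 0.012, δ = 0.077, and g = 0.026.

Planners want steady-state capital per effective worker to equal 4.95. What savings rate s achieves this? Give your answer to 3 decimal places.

At the steady state, Δk = 0, so s·k^α = (n + g + δ)·k.
So s / (n + g + δ) = (k*)^(1−α) = 4.95^0.64 = 2.7832.
Therefore s = 2.7832 × (n + g + δ) = 2.7832 × 0.115 = 0.3201.

s ≈ 0.320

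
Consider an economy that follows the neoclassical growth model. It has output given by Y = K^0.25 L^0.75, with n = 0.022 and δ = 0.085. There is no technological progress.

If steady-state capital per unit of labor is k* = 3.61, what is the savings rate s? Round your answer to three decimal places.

Steady state requires s·f(k) = (n + δ)·k, i.e. s·k^α = (n + δ)·k.
So s / (n + δ) = (k*)^(1−α) = 3.61^0.75 = 2.6190.
Therefore s = 2.6190 × (n + δ) = 2.6190 × 0.107 = 0.2802.

s ≈ 0.280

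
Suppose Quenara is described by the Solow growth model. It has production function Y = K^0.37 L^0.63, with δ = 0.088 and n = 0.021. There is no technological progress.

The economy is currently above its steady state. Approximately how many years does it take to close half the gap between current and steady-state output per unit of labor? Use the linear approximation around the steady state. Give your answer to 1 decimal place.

t_½ ≈ 10.1 years

Near the steady state the convergence rate is λ = (1 − α)(n + δ).
λ = (1 − 0.37) × 0.109 = 0.63 × 0.109 = 0.06867
Half-life = ln 2 / λ = 0.6931 / 0.06867 ≈ 10.09 years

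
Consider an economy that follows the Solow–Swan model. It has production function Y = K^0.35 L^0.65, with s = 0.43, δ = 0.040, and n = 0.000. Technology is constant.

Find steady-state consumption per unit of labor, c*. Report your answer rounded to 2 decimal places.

At the steady state, Δk = 0, so s·k^α = (n + δ)·k.
Rearranging, k^(1−α) = s / (n + δ).
k^0.65 = 0.43 / (0.000 + 0.040) = 0.43 / 0.040 = 10.7500
k* = 10.7500^(1/0.65) ≈ 38.6173
y* = (k*)^α = 38.6173^0.35 ≈ 3.5923
c* = (1 − s)·y* = (1 − 0.43) × 3.5923 ≈ 2.0476

c* ≈ 2.05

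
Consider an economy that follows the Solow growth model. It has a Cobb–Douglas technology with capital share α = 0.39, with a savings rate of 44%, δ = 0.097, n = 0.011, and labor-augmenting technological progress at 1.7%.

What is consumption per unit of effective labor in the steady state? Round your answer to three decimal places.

Steady state requires s·f(k) = (n + g + δ)·k, i.e. s·k^α = (n + g + δ)·k.
Dividing both sides by k: k^(1−α) = s / (n + g + δ).
k^0.61 = 0.44 / (0.011 + 0.017 + 0.097) = 0.44 / 0.125 = 3.5200
k* = 3.5200^(1/0.61) ≈ 7.8699
y* = (k*)^α = 7.8699^0.39 ≈ 2.2358
c* = (1 − s)·y* = (1 − 0.44) × 2.2358 ≈ 1.2520

c* = 1.252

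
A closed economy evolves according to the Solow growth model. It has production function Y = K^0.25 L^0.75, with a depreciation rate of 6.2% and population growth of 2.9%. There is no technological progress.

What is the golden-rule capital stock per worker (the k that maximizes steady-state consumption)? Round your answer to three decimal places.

The golden rule sets f'(k) = n + δ, i.e. α·k^(α−1) = n + δ.
So k^(1−α) = α / (n + δ) = 0.25 / 0.091 = 2.7473.
k_gold = 2.7473^(1/0.75) ≈ 3.8478

k_gold ≈ 3.848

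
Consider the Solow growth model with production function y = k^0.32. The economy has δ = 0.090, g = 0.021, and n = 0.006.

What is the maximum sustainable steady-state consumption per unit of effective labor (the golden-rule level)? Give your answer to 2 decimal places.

At the golden rule, f'(k) = n + g + δ, so α·k^(α−1) = n + g + δ and k_gold = (α/(n + g + δ))^(1/(1−α)).
k_gold = (0.32/0.117)^(1/0.68) = 2.7350^1.4706 ≈ 4.3913
c_gold = f(k_gold) − (n + g + δ)·k_gold = 1.6056 − 0.117×4.3913 ≈ 1.0918

c_gold ≈ 1.09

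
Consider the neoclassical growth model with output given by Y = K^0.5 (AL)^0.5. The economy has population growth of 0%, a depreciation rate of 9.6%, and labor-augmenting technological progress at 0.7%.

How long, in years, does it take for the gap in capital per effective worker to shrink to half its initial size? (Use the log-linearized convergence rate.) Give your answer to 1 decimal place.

half-life ≈ 13.5 years

Near the steady state the convergence rate is λ = (1 − α)(n + g + δ).
λ = (1 − 0.5) × 0.103 = 0.5 × 0.103 = 0.0515
Half-life = ln 2 / λ = 0.6931 / 0.0515 ≈ 13.46 years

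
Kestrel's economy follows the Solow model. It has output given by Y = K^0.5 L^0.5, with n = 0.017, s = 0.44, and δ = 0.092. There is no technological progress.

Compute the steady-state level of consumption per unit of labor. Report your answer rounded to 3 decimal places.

In steady state, investment equals break-even investment: s·k^α = (n + δ)·k.
Rearranging, k^(1−α) = s / (n + δ).
k^0.5 = 0.44 / (0.017 + 0.092) = 0.44 / 0.109 = 4.0367
k* = 4.0367^(1/0.5) ≈ 16.2949
y* = (k*)^α = 16.2949^0.5 ≈ 4.0367
c* = (1 − s)·y* = (1 − 0.44) × 4.0367 ≈ 2.2606

c* = 2.261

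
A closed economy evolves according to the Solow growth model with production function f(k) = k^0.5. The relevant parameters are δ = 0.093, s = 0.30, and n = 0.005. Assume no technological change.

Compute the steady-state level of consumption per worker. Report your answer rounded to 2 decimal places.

c* ≈ 2.14

In steady state, investment equals break-even investment: s·k^α = (n + δ)·k.
Rearranging, k^(1−α) = s / (n + δ).
k^0.5 = 0.30 / (0.005 + 0.093) = 0.30 / 0.098 = 3.0612
k* = 3.0612^(1/0.5) ≈ 9.3709
y* = (k*)^α = 9.3709^0.5 ≈ 3.0612
c* = (1 − s)·y* = (1 − 0.30) × 3.0612 ≈ 2.1428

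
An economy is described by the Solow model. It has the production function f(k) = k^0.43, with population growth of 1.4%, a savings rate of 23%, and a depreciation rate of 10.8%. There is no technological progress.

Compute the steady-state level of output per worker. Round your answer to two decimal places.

In steady state, investment equals break-even investment: s·k^α = (n + δ)·k.
Dividing both sides by k: k^(1−α) = s / (n + δ).
k^0.57 = 0.23 / (0.014 + 0.108) = 0.23 / 0.122 = 1.8852
k* = 1.8852^(1/0.57) ≈ 3.0415
y* = (k*)^α = 3.0415^0.43 ≈ 1.6133

y* ≈ 1.61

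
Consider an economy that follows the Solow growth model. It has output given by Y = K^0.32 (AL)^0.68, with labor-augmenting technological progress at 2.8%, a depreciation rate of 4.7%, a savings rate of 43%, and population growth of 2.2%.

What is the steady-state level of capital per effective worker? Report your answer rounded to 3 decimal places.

Steady state requires s·f(k) = (n + g + δ)·k, i.e. s·k^α = (n + g + δ)·k.
Dividing both sides by k: k^(1−α) = s / (n + g + δ).
k^0.68 = 0.43 / (0.022 + 0.028 + 0.047) = 0.43 / 0.097 = 4.4330
k* = 4.4330^(1/0.68) ≈ 8.9336

k* = 8.934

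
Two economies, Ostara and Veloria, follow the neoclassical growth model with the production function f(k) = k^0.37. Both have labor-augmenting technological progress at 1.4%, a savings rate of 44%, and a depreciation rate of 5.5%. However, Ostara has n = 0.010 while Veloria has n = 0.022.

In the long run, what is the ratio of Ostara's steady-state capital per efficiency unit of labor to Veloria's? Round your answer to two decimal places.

Steady-state k* = [s/(n + g + δ)]^(1/(1−α)), so the ratio is [ (s_O/(n + g + δ)_O) / (s_V/(n + g + δ)_V) ]^1.5873.
s_O/(n + g + δ)_O = 0.44/0.079 = 5.5696; s_V/(n + g + δ)_V = 0.44/0.091 = 4.8352.
Ratio = (5.5696/4.8352)^1.5873 = 1.1519^1.5873 ≈ 1.2517

k*_O / k*_V ≈ 1.25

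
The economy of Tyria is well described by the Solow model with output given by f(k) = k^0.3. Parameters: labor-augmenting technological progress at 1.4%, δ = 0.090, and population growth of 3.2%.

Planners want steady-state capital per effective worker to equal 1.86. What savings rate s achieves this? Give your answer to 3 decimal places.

In steady state, investment equals break-even investment: s·k^α = (n + g + δ)·k.
So s / (n + g + δ) = (k*)^(1−α) = 1.86^0.7 = 1.5440.
Therefore s = 1.5440 × (n + g + δ) = 1.5440 × 0.136 = 0.2100.

s ≈ 0.210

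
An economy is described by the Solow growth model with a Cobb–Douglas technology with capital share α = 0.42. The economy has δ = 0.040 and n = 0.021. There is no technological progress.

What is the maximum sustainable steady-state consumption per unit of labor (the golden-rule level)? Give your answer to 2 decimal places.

c_gold ≈ 2.35

At the golden rule, f'(k) = n + δ, so α·k^(α−1) = n + δ and k_gold = (α/(n + δ))^(1/(1−α)).
k_gold = (0.42/0.061)^(1/0.58) = 6.8852^1.7241 ≈ 27.8389
c_gold = f(k_gold) − (n + δ)·k_gold = 4.0435 − 0.061×27.8389 ≈ 2.3453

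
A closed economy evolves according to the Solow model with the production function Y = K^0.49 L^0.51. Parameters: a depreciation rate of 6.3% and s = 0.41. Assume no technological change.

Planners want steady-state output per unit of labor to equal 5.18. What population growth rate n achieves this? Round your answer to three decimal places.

At the steady state, Δk = 0, so s·k^α = (n + δ)·k.
Since y* = [s/(n + δ)]^(α/(1−α)), we have s/(n + δ) = (y*)^((1−α)/α) = 5.18^1.0408 = 5.5395.
Therefore n + δ = s / 5.5395 = 0.41 / 5.5395 = 0.0740, so n = 0.0740 − 0.063 = 0.0110.

n ≈ 0.011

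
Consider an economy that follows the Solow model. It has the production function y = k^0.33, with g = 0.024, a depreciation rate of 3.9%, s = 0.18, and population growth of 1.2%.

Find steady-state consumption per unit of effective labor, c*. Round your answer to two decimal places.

In steady state, investment equals break-even investment: s·k^α = (n + g + δ)·k.
Dividing both sides by k: k^(1−α) = s / (n + g + δ).
k^0.67 = 0.18 / (0.012 + 0.024 + 0.039) = 0.18 / 0.075 = 2.4000
k* = 2.4000^(1/0.67) ≈ 3.6939
y* = (k*)^α = 3.6939^0.33 ≈ 1.5391
c* = (1 − s)·y* = (1 − 0.18) × 1.5391 ≈ 1.2621

c* = 1.26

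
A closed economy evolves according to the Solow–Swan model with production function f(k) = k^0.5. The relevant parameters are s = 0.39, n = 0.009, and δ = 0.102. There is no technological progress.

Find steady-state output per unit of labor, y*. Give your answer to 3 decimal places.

y* = 3.514

Steady state requires s·f(k) = (n + δ)·k, i.e. s·k^α = (n + δ)·k.
Dividing both sides by k: k^(1−α) = s / (n + δ).
k^0.5 = 0.39 / (0.009 + 0.102) = 0.39 / 0.111 = 3.5135
k* = 3.5135^(1/0.5) ≈ 12.3447
y* = (k*)^α = 12.3447^0.5 ≈ 3.5135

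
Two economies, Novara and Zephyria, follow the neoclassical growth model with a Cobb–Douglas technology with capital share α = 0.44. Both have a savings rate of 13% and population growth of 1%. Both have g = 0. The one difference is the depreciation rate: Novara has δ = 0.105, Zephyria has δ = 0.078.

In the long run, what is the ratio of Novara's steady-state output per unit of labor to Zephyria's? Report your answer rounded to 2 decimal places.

Steady-state y* = [s/(n + δ)]^(α/(1−α)), so the ratio is [ (s_N/(n + δ)_N) / (s_Z/(n + δ)_Z) ]^0.7857.
s_N/(n + δ)_N = 0.13/0.115 = 1.1304; s_Z/(n + δ)_Z = 0.13/0.088 = 1.4773.
Ratio = (1.1304/1.4773)^0.7857 = 0.7652^0.7857 ≈ 0.8104

y*_N / y*_Z ≈ 0.81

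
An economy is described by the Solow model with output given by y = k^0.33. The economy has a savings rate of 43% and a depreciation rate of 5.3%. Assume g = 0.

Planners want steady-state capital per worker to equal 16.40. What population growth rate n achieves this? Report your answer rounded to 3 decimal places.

In steady state, investment equals break-even investment: s·k^α = (n + δ)·k.
So s / (n + δ) = (k*)^(1−α) = 16.40^0.67 = 6.5155.
Therefore n + δ = s / 6.5155 = 0.43 / 6.5155 = 0.0660, so n = 0.0660 − 0.053 = 0.0130.

n ≈ 0.013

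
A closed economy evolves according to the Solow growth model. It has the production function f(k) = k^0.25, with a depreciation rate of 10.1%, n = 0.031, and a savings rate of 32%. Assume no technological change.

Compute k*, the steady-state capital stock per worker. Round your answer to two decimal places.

k* ≈ 3.26

Steady state requires s·f(k) = (n + δ)·k, i.e. s·k^α = (n + δ)·k.
Dividing both sides by k: k^(1−α) = s / (n + δ).
k^0.75 = 0.32 / (0.031 + 0.101) = 0.32 / 0.132 = 2.4242
k* = 2.4242^(1/0.75) ≈ 3.2566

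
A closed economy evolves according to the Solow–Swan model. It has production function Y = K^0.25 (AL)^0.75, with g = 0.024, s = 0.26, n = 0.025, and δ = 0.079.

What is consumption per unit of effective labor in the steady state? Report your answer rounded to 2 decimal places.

c* ≈ 0.94

At the steady state, Δk = 0, so s·k^α = (n + g + δ)·k.
Rearranging, k^(1−α) = s / (n + g + δ).
k^0.75 = 0.26 / (0.025 + 0.024 + 0.079) = 0.26 / 0.128 = 2.0313
k* = 2.0313^(1/0.75) ≈ 2.5726
y* = (k*)^α = 2.5726^0.25 ≈ 1.2665
c* = (1 − s)·y* = (1 − 0.26) × 1.2665 ≈ 0.9372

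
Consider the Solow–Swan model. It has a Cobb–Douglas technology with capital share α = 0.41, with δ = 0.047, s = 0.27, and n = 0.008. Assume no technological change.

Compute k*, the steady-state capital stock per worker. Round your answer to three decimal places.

k* ≈ 14.832

Steady state requires s·f(k) = (n + δ)·k, i.e. s·k^α = (n + δ)·k.
Dividing both sides by k: k^(1−α) = s / (n + δ).
k^0.59 = 0.27 / (0.008 + 0.047) = 0.27 / 0.055 = 4.9091
k* = 4.9091^(1/0.59) ≈ 14.8317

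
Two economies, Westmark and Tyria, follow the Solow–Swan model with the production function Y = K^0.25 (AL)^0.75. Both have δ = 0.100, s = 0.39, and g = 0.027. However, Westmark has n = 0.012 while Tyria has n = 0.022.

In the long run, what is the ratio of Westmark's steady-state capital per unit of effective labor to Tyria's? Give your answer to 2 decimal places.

ratio ≈ 1.10

Steady-state k* = [s/(n + g + δ)]^(1/(1−α)), so the ratio is [ (s_W/(n + g + δ)_W) / (s_T/(n + g + δ)_T) ]^1.3333.
s_W/(n + g + δ)_W = 0.39/0.139 = 2.8058; s_T/(n + g + δ)_T = 0.39/0.149 = 2.6174.
Ratio = (2.8058/2.6174)^1.3333 = 1.0720^1.3333 ≈ 1.0971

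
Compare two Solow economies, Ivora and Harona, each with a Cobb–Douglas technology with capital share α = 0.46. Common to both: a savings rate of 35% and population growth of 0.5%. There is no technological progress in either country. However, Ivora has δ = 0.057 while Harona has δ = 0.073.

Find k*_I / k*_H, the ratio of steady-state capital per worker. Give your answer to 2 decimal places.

ratio ≈ 1.53

Steady-state k* = [s/(n + δ)]^(1/(1−α)), so the ratio is [ (s_I/(n + δ)_I) / (s_H/(n + δ)_H) ]^1.8519.
s_I/(n + δ)_I = 0.35/0.062 = 5.6452; s_H/(n + δ)_H = 0.35/0.078 = 4.4872.
Ratio = (5.6452/4.4872)^1.8519 = 1.2581^1.8519 ≈ 1.5299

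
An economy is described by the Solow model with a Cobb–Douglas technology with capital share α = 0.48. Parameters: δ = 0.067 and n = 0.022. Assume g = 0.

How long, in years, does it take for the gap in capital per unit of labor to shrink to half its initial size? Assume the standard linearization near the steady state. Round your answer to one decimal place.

half-life ≈ 15.0 years

Near the steady state the convergence rate is λ = (1 − α)(n + δ).
λ = (1 − 0.48) × 0.089 = 0.52 × 0.089 = 0.04628
Half-life = ln 2 / λ = 0.6931 / 0.04628 ≈ 14.98 years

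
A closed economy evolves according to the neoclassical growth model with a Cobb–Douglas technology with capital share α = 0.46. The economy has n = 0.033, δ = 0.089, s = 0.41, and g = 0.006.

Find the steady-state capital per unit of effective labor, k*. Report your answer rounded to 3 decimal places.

k* ≈ 8.635

In steady state, investment equals break-even investment: s·k^α = (n + g + δ)·k.
Rearranging, k^(1−α) = s / (n + g + δ).
k^0.54 = 0.41 / (0.033 + 0.006 + 0.089) = 0.41 / 0.128 = 3.2031
k* = 3.2031^(1/0.54) ≈ 8.6346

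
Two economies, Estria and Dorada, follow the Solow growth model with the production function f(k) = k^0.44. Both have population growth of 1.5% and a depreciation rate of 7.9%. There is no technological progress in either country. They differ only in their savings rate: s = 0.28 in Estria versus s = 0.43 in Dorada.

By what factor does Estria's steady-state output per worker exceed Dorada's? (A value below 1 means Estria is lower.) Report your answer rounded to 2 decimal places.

Steady-state y* = [s/(n + δ)]^(α/(1−α)), so the ratio is [ (s_E/(n + δ)_E) / (s_D/(n + δ)_D) ]^0.7857.
s_E/(n + δ)_E = 0.28/0.094 = 2.9787; s_D/(n + δ)_D = 0.43/0.094 = 4.5745.
Ratio = (2.9787/4.5745)^0.7857 = 0.6512^0.7857 ≈ 0.7139

ratio ≈ 0.71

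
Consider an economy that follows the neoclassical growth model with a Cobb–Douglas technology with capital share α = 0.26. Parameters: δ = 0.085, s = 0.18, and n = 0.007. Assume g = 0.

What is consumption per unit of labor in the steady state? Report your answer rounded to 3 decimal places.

c* = 1.038

In steady state, investment equals break-even investment: s·k^α = (n + δ)·k.
Dividing both sides by k: k^(1−α) = s / (n + δ).
k^0.74 = 0.18 / (0.007 + 0.085) = 0.18 / 0.092 = 1.9565
k* = 1.9565^(1/0.74) ≈ 2.4768
y* = (k*)^α = 2.4768^0.26 ≈ 1.2659
c* = (1 − s)·y* = (1 − 0.18) × 1.2659 ≈ 1.0380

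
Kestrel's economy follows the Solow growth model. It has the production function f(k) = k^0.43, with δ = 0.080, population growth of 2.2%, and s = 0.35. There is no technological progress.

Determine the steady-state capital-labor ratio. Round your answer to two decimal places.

Steady state requires s·f(k) = (n + δ)·k, i.e. s·k^α = (n + δ)·k.
Rearranging, k^(1−α) = s / (n + δ).
k^0.57 = 0.35 / (0.022 + 0.080) = 0.35 / 0.102 = 3.4314
k* = 3.4314^(1/0.57) ≈ 8.6981

k* ≈ 8.70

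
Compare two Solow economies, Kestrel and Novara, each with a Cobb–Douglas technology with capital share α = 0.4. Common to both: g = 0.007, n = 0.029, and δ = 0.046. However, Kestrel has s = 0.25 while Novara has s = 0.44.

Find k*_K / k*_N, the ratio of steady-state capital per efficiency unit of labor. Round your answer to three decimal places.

ratio ≈ 0.390

Steady-state k* = [s/(n + g + δ)]^(1/(1−α)), so the ratio is [ (s_K/(n + g + δ)_K) / (s_N/(n + g + δ)_N) ]^1.6667.
s_K/(n + g + δ)_K = 0.25/0.082 = 3.0488; s_N/(n + g + δ)_N = 0.44/0.082 = 5.3659.
Ratio = (3.0488/5.3659)^1.6667 = 0.5682^1.6667 ≈ 0.3898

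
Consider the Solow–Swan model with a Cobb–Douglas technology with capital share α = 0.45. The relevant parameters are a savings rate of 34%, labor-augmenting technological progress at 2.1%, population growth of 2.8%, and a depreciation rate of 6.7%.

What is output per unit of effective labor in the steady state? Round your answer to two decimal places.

y* = 2.41

At the steady state, Δk = 0, so s·k^α = (n + g + δ)·k.
Dividing both sides by k: k^(1−α) = s / (n + g + δ).
k^0.55 = 0.34 / (0.028 + 0.021 + 0.067) = 0.34 / 0.116 = 2.9310
k* = 2.9310^(1/0.55) ≈ 7.0651
y* = (k*)^α = 7.0651^0.45 ≈ 2.4105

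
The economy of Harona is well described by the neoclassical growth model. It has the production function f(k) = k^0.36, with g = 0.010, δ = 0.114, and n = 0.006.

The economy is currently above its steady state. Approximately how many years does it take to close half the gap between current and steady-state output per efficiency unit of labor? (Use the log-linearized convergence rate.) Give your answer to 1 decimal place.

Near the steady state the convergence rate is λ = (1 − α)(n + g + δ).
λ = (1 − 0.36) × 0.130 = 0.64 × 0.130 = 0.0832
Half-life = ln 2 / λ = 0.6931 / 0.0832 ≈ 8.33 years

about 8.3 years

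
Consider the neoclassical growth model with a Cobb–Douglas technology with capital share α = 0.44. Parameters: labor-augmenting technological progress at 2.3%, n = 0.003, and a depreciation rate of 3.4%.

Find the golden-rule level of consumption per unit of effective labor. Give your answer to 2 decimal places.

c_gold ≈ 2.68

At the golden rule, f'(k) = n + g + δ, so α·k^(α−1) = n + g + δ and k_gold = (α/(n + g + δ))^(1/(1−α)).
k_gold = (0.44/0.060)^(1/0.56) = 7.3333^1.7857 ≈ 35.0885
c_gold = f(k_gold) − (n + g + δ)·k_gold = 4.7849 − 0.060×35.0885 ≈ 2.6796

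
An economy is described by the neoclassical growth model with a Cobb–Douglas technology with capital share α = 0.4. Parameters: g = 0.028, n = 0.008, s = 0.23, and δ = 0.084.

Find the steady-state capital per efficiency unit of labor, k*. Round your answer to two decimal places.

k* = 2.96

Steady state requires s·f(k) = (n + g + δ)·k, i.e. s·k^α = (n + g + δ)·k.
Rearranging, k^(1−α) = s / (n + g + δ).
k^0.6 = 0.23 / (0.008 + 0.028 + 0.084) = 0.23 / 0.120 = 1.9167
k* = 1.9167^(1/0.6) ≈ 2.9575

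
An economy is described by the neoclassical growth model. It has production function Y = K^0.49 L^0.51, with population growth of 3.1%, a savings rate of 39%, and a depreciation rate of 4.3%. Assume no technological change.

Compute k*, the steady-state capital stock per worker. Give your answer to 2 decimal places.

In steady state, investment equals break-even investment: s·k^α = (n + δ)·k.
Dividing both sides by k: k^(1−α) = s / (n + δ).
k^0.51 = 0.39 / (0.031 + 0.043) = 0.39 / 0.074 = 5.2703
k* = 5.2703^(1/0.51) ≈ 26.0234

k* = 26.02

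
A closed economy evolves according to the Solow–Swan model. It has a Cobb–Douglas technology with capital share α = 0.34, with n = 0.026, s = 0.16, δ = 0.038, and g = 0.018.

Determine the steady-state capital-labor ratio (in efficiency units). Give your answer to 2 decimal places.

Steady state requires s·f(k) = (n + g + δ)·k, i.e. s·k^α = (n + g + δ)·k.
Dividing both sides by k: k^(1−α) = s / (n + g + δ).
k^0.66 = 0.16 / (0.026 + 0.018 + 0.038) = 0.16 / 0.082 = 1.9512
k* = 1.9512^(1/0.66) ≈ 2.7533

k* ≈ 2.75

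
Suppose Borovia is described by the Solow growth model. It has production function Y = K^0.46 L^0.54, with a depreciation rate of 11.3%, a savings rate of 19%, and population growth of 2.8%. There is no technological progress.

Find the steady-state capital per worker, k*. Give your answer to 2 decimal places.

Steady state requires s·f(k) = (n + δ)·k, i.e. s·k^α = (n + δ)·k.
Dividing both sides by k: k^(1−α) = s / (n + δ).
k^0.54 = 0.19 / (0.028 + 0.113) = 0.19 / 0.141 = 1.3475
k* = 1.3475^(1/0.54) ≈ 1.7373

k* ≈ 1.74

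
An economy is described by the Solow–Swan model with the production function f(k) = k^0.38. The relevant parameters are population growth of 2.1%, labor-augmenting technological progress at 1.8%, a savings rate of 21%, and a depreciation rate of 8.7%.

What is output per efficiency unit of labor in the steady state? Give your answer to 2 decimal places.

In steady state, investment equals break-even investment: s·k^α = (n + g + δ)·k.
Rearranging, k^(1−α) = s / (n + g + δ).
k^0.62 = 0.21 / (0.021 + 0.018 + 0.087) = 0.21 / 0.126 = 1.6667
k* = 1.6667^(1/0.62) ≈ 2.2795
y* = (k*)^α = 2.2795^0.38 ≈ 1.3677

y* ≈ 1.37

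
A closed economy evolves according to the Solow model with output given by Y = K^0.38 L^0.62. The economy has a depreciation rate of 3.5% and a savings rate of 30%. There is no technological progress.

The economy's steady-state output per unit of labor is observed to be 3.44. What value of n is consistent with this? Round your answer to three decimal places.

At the steady state, Δk = 0, so s·k^α = (n + δ)·k.
Since y* = [s/(n + δ)]^(α/(1−α)), we have s/(n + δ) = (y*)^((1−α)/α) = 3.44^1.6316 = 7.5067.
Therefore n + δ = s / 7.5067 = 0.30 / 7.5067 = 0.0400, so n = 0.0400 − 0.035 = 0.0050.

n ≈ 0.005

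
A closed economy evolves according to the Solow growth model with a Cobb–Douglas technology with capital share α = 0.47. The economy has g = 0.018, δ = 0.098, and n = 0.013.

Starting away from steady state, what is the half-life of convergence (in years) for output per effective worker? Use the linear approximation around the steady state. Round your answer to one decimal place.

Near the steady state the convergence rate is λ = (1 − α)(n + g + δ).
λ = (1 − 0.47) × 0.129 = 0.53 × 0.129 = 0.06837
Half-life = ln 2 / λ = 0.6931 / 0.06837 ≈ 10.14 years

t_½ ≈ 10.1 years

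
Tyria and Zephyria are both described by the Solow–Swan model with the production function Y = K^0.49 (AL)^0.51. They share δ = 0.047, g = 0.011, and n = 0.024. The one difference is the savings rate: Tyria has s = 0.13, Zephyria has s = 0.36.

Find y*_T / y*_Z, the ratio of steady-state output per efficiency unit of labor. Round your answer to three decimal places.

Steady-state y* = [s/(n + g + δ)]^(α/(1−α)), so the ratio is [ (s_T/(n + g + δ)_T) / (s_Z/(n + g + δ)_Z) ]^0.9608.
s_T/(n + g + δ)_T = 0.13/0.082 = 1.5854; s_Z/(n + g + δ)_Z = 0.36/0.082 = 4.3902.
Ratio = (1.5854/4.3902)^0.9608 = 0.3611^0.9608 ≈ 0.3758

y*_T / y*_Z ≈ 0.376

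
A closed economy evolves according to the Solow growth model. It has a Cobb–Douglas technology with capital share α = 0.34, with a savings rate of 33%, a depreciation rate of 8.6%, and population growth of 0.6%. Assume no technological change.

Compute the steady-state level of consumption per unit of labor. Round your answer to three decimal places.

At the steady state, Δk = 0, so s·k^α = (n + δ)·k.
Rearranging, k^(1−α) = s / (n + δ).
k^0.66 = 0.33 / (0.006 + 0.086) = 0.33 / 0.092 = 3.5870
k* = 3.5870^(1/0.66) ≈ 6.9263
y* = (k*)^α = 6.9263^0.34 ≈ 1.9309
c* = (1 − s)·y* = (1 − 0.33) × 1.9309 ≈ 1.2937

c* = 1.294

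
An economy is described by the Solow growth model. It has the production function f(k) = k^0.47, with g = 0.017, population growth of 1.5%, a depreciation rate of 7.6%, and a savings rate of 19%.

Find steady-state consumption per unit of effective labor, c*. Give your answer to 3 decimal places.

Steady state requires s·f(k) = (n + g + δ)·k, i.e. s·k^α = (n + g + δ)·k.
Dividing both sides by k: k^(1−α) = s / (n + g + δ).
k^0.53 = 0.19 / (0.015 + 0.017 + 0.076) = 0.19 / 0.108 = 1.7593
k* = 1.7593^(1/0.53) ≈ 2.9034
y* = (k*)^α = 2.9034^0.47 ≈ 1.6503
c* = (1 − s)·y* = (1 − 0.19) × 1.6503 ≈ 1.3367

c* ≈ 1.337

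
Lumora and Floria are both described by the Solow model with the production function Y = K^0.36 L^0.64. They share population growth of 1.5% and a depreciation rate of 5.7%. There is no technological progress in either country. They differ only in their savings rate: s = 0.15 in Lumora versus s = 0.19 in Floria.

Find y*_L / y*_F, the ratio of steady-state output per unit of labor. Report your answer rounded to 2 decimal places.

Steady-state y* = [s/(n + δ)]^(α/(1−α)), so the ratio is [ (s_L/(n + δ)_L) / (s_F/(n + δ)_F) ]^0.5625.
s_L/(n + δ)_L = 0.15/0.072 = 2.0833; s_F/(n + δ)_F = 0.19/0.072 = 2.6389.
Ratio = (2.0833/2.6389)^0.5625 = 0.7895^0.5625 ≈ 0.8755

y*_L / y*_F ≈ 0.88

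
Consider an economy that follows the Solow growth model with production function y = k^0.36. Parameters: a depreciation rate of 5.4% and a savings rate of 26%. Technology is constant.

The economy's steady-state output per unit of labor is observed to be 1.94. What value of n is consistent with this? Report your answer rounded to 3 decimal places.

n ≈ 0.026

At the steady state, Δk = 0, so s·k^α = (n + δ)·k.
Since y* = [s/(n + δ)]^(α/(1−α)), we have s/(n + δ) = (y*)^((1−α)/α) = 1.94^1.7778 = 3.2483.
Therefore n + δ = s / 3.2483 = 0.26 / 3.2483 = 0.0800, so n = 0.0800 − 0.054 = 0.0260.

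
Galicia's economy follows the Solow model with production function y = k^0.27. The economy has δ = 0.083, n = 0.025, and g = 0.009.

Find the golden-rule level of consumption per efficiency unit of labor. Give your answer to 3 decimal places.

c_gold ≈ 0.995

At the golden rule, f'(k) = n + g + δ, so α·k^(α−1) = n + g + δ and k_gold = (α/(n + g + δ))^(1/(1−α)).
k_gold = (0.27/0.117)^(1/0.73) = 2.3077^1.3699 ≈ 3.1443
c_gold = f(k_gold) − (n + g + δ)·k_gold = 1.3625 − 0.117×3.1443 ≈ 0.9946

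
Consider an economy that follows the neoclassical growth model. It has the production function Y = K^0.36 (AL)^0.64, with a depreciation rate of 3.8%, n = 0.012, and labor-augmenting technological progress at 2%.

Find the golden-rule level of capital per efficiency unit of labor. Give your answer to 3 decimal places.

The golden rule sets f'(k) = n + g + δ, i.e. α·k^(α−1) = n + g + δ.
So k^(1−α) = α / (n + g + δ) = 0.36 / 0.070 = 5.1429.
k_gold = 5.1429^(1/0.64) ≈ 12.9200

k_gold ≈ 12.920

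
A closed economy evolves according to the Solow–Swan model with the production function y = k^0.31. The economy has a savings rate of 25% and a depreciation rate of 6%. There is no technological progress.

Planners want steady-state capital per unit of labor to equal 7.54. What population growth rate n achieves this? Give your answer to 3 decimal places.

n ≈ 0.002

In steady state, investment equals break-even investment: s·k^α = (n + δ)·k.
So s / (n + δ) = (k*)^(1−α) = 7.54^0.69 = 4.0308.
Therefore n + δ = s / 4.0308 = 0.25 / 4.0308 = 0.0620, so n = 0.0620 − 0.060 = 0.0020.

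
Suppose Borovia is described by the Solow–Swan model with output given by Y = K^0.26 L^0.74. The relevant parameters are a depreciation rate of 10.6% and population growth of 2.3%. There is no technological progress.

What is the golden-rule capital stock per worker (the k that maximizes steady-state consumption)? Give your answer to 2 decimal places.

k_gold ≈ 2.58

The golden rule sets f'(k) = n + δ, i.e. α·k^(α−1) = n + δ.
So k^(1−α) = α / (n + δ) = 0.26 / 0.129 = 2.0155.
k_gold = 2.0155^(1/0.74) ≈ 2.5783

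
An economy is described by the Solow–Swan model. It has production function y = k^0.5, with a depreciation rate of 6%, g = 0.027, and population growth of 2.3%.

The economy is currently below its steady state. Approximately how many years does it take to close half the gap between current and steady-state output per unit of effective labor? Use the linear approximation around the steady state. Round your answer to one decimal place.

Near the steady state the convergence rate is λ = (1 − α)(n + g + δ).
λ = (1 − 0.5) × 0.110 = 0.5 × 0.110 = 0.0550
Half-life = ln 2 / λ = 0.6931 / 0.0550 ≈ 12.60 years

t_½ ≈ 12.6 years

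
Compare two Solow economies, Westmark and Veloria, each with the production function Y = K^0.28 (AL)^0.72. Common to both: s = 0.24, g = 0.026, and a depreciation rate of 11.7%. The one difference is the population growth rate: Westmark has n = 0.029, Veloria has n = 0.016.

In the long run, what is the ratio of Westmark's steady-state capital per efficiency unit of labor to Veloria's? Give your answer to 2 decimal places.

Steady-state k* = [s/(n + g + δ)]^(1/(1−α)), so the ratio is [ (s_W/(n + g + δ)_W) / (s_V/(n + g + δ)_V) ]^1.3889.
s_W/(n + g + δ)_W = 0.24/0.172 = 1.3953; s_V/(n + g + δ)_V = 0.24/0.159 = 1.5094.
Ratio = (1.3953/1.5094)^1.3889 = 0.9244^1.3889 ≈ 0.8966

k*_W / k*_V ≈ 0.90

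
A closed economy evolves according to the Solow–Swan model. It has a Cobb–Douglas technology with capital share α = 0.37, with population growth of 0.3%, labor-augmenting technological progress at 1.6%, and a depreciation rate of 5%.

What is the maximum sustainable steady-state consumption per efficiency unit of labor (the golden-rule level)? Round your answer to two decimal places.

At the golden rule, f'(k) = n + g + δ, so α·k^(α−1) = n + g + δ and k_gold = (α/(n + g + δ))^(1/(1−α)).
k_gold = (0.37/0.069)^(1/0.63) = 5.3623^1.5873 ≈ 14.3780
c_gold = f(k_gold) − (n + g + δ)·k_gold = 2.6813 − 0.069×14.3780 ≈ 1.6892

c_gold ≈ 1.69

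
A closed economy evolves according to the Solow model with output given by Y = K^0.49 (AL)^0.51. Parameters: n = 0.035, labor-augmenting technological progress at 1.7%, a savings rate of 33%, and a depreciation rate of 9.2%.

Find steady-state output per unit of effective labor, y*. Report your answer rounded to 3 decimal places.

y* = 2.218

In steady state, investment equals break-even investment: s·k^α = (n + g + δ)·k.
Dividing both sides by k: k^(1−α) = s / (n + g + δ).
k^0.51 = 0.33 / (0.035 + 0.017 + 0.092) = 0.33 / 0.144 = 2.2917
k* = 2.2917^(1/0.51) ≈ 5.0838
y* = (k*)^α = 5.0838^0.49 ≈ 2.2184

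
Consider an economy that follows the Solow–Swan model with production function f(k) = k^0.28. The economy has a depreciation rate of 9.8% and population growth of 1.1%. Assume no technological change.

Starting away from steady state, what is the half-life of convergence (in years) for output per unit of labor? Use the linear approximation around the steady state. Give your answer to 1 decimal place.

Near the steady state the convergence rate is λ = (1 − α)(n + δ).
λ = (1 − 0.28) × 0.109 = 0.72 × 0.109 = 0.07848
Half-life = ln 2 / λ = 0.6931 / 0.07848 ≈ 8.83 years

about 8.8 years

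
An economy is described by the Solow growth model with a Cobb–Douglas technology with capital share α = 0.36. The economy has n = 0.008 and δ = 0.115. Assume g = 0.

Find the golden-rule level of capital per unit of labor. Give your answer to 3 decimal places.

The golden rule sets f'(k) = n + δ, i.e. α·k^(α−1) = n + δ.
So k^(1−α) = α / (n + δ) = 0.36 / 0.123 = 2.9268.
k_gold = 2.9268^(1/0.64) ≈ 5.3547

k_gold ≈ 5.355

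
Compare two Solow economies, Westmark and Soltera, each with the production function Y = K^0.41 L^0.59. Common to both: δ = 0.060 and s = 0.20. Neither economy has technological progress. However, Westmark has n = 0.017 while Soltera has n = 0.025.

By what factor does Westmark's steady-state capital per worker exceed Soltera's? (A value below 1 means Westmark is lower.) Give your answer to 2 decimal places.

Steady-state k* = [s/(n + δ)]^(1/(1−α)), so the ratio is [ (s_W/(n + δ)_W) / (s_S/(n + δ)_S) ]^1.6949.
s_W/(n + δ)_W = 0.20/0.077 = 2.5974; s_S/(n + δ)_S = 0.20/0.085 = 2.3529.
Ratio = (2.5974/2.3529)^1.6949 = 1.1039^1.6949 ≈ 1.1824

k*_W / k*_S ≈ 1.18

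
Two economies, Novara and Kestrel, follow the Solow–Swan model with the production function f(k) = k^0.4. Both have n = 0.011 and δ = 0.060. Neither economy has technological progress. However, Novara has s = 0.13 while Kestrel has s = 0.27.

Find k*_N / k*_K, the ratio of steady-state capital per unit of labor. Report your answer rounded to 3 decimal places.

ratio ≈ 0.296

Steady-state k* = [s/(n + δ)]^(1/(1−α)), so the ratio is [ (s_N/(n + δ)_N) / (s_K/(n + δ)_K) ]^1.6667.
s_N/(n + δ)_N = 0.13/0.071 = 1.8310; s_K/(n + δ)_K = 0.27/0.071 = 3.8028.
Ratio = (1.8310/3.8028)^1.6667 = 0.4815^1.6667 ≈ 0.2958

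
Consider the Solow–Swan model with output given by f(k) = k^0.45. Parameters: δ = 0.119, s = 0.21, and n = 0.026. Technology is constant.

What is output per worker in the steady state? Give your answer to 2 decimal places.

y* ≈ 1.35

Steady state requires s·f(k) = (n + δ)·k, i.e. s·k^α = (n + δ)·k.
Rearranging, k^(1−α) = s / (n + δ).
k^0.55 = 0.21 / (0.026 + 0.119) = 0.21 / 0.145 = 1.4483
k* = 1.4483^(1/0.55) ≈ 1.9610
y* = (k*)^α = 1.9610^0.45 ≈ 1.3540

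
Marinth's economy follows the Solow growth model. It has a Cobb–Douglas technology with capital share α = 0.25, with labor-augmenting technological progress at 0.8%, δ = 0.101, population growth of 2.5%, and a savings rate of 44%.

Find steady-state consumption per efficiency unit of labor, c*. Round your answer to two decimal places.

At the steady state, Δk = 0, so s·k^α = (n + g + δ)·k.
Dividing both sides by k: k^(1−α) = s / (n + g + δ).
k^0.75 = 0.44 / (0.025 + 0.008 + 0.101) = 0.44 / 0.134 = 3.2836
k* = 3.2836^(1/0.75) ≈ 4.8805
y* = (k*)^α = 4.8805^0.25 ≈ 1.4863
c* = (1 − s)·y* = (1 − 0.44) × 1.4863 ≈ 0.8323

c* = 0.83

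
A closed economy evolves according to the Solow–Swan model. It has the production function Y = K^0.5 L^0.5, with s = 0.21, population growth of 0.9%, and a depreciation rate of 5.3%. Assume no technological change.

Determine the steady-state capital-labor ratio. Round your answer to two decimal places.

k* = 11.47

At the steady state, Δk = 0, so s·k^α = (n + δ)·k.
Rearranging, k^(1−α) = s / (n + δ).
k^0.5 = 0.21 / (0.009 + 0.053) = 0.21 / 0.062 = 3.3871
k* = 3.3871^(1/0.5) ≈ 11.4724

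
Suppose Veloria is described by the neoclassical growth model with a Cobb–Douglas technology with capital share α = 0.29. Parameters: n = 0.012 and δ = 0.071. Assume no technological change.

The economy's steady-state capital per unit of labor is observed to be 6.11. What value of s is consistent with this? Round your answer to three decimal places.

At the steady state, Δk = 0, so s·k^α = (n + δ)·k.
So s / (n + δ) = (k*)^(1−α) = 6.11^0.71 = 3.6148.
Therefore s = 3.6148 × (n + δ) = 3.6148 × 0.083 = 0.3000.

s ≈ 0.300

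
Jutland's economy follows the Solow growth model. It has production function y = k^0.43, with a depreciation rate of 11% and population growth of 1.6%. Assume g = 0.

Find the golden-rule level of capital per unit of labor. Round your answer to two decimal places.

k_gold ≈ 8.62

The golden rule sets f'(k) = n + δ, i.e. α·k^(α−1) = n + δ.
So k^(1−α) = α / (n + δ) = 0.43 / 0.126 = 3.4127.
k_gold = 3.4127^(1/0.57) ≈ 8.6151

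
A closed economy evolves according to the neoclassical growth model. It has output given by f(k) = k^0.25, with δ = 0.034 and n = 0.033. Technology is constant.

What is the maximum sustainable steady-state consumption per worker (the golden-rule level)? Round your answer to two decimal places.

At the golden rule, f'(k) = n + δ, so α·k^(α−1) = n + δ and k_gold = (α/(n + δ))^(1/(1−α)).
k_gold = (0.25/0.067)^(1/0.75) = 3.7313^1.3333 ≈ 5.7871
c_gold = f(k_gold) − (n + δ)·k_gold = 1.5510 − 0.067×5.7871 ≈ 1.1633

c_gold ≈ 1.16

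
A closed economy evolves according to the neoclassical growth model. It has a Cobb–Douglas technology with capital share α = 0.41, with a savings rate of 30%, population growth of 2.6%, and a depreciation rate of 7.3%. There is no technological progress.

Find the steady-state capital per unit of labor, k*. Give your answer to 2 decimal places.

k* ≈ 6.55

Steady state requires s·f(k) = (n + δ)·k, i.e. s·k^α = (n + δ)·k.
Rearranging, k^(1−α) = s / (n + δ).
k^0.59 = 0.30 / (0.026 + 0.073) = 0.30 / 0.099 = 3.0303
k* = 3.0303^(1/0.59) ≈ 6.5475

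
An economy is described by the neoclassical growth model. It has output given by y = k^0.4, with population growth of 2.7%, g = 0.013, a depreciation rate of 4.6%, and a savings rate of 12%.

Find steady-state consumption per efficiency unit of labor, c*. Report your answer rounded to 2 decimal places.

In steady state, investment equals break-even investment: s·k^α = (n + g + δ)·k.
Rearranging, k^(1−α) = s / (n + g + δ).
k^0.6 = 0.12 / (0.027 + 0.013 + 0.046) = 0.12 / 0.086 = 1.3953
k* = 1.3953^(1/0.6) ≈ 1.7423
y* = (k*)^α = 1.7423^0.4 ≈ 1.2487
c* = (1 − s)·y* = (1 − 0.12) × 1.2487 ≈ 1.0989

c* ≈ 1.10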